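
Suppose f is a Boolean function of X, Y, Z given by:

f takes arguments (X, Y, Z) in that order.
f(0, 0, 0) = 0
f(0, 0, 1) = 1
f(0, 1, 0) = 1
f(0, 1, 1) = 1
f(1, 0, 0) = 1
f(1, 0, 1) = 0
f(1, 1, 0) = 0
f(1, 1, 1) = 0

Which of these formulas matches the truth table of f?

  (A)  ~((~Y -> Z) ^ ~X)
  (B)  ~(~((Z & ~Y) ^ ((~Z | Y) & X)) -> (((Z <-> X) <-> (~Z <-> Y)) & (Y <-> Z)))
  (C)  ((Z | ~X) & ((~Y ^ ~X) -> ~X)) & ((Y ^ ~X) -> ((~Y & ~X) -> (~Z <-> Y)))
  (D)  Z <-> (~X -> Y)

A

(B) fails at (0,0,0): the formula yields 1, f is 0.
(C) fails at (1,0,0): the formula yields 0, f is 1.
(D) fails at (0,0,0): the formula yields 1, f is 0.
That leaves (A). Evaluating it on every row reproduces the table of f exactly.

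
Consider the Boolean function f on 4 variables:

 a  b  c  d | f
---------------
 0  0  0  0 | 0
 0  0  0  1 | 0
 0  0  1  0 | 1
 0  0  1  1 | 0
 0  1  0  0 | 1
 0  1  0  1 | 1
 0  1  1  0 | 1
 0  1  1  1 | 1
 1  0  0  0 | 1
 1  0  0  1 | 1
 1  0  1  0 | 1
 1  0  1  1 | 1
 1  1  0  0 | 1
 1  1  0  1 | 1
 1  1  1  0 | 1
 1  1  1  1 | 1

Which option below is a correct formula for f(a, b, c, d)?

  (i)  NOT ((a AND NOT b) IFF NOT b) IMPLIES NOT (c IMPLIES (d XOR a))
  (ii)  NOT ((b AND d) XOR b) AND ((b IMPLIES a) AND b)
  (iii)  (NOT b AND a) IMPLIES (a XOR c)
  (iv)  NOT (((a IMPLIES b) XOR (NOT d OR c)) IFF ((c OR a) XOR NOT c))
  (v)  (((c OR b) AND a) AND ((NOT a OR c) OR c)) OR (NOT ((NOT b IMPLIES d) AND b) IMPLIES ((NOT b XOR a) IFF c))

i

(ii) disagrees with f on (0,0,1,0) (formula → 0, table → 1); rule it out.
(iii) disagrees with f on (0,0,0,0) (formula → 1, table → 0); rule it out.
(iv) disagrees with f on (0,0,0,0) (formula → 1, table → 0); rule it out.
(v) disagrees with f on (0,0,1,1) (formula → 1, table → 0); rule it out.
That leaves (i). Evaluating it on every row reproduces the table of f exactly.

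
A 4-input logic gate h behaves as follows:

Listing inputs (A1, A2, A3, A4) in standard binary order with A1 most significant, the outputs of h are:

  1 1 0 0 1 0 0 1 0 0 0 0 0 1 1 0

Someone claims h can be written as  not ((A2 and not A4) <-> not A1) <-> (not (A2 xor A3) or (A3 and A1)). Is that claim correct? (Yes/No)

Evaluate not ((A2 and not A4) <-> not A1) <-> (not (A2 xor A3) or (A3 and A1)) on each row and compare to h:
  A1=0, A2=0, A3=0, A4=0: formula gives 1, h = 1 ✓
  A1=0, A2=0, A3=0, A4=1: formula gives 1, h = 1 ✓
  A1=0, A2=0, A3=1, A4=0: formula gives 0, h = 0 ✓
  A1=0, A2=0, A3=1, A4=1: formula gives 0, h = 0 ✓
  …and likewise for the remaining 12 rows.
No disagreement on any input; they are logically equivalent.

Yes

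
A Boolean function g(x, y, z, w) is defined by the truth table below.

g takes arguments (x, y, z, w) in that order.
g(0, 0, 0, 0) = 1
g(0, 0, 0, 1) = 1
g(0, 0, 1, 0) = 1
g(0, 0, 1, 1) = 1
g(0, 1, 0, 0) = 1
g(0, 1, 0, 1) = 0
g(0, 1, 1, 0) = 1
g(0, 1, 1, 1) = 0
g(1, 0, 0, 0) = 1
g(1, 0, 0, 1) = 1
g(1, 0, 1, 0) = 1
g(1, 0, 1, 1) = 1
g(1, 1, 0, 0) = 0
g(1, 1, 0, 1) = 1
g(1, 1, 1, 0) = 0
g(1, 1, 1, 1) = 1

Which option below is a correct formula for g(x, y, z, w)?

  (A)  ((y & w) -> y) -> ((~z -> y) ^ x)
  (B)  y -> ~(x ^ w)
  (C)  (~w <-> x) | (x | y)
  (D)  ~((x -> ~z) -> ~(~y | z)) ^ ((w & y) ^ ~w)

B

(A) disagrees with g on (0,0,0,0) (formula → 0, table → 1); rule it out.
(C) disagrees with g on (0,0,0,0) (formula → 0, table → 1); rule it out.
(D) disagrees with g on (0,0,0,0) (formula → 0, table → 1); rule it out.
Only (B) survives; checking it on all 16 rows confirms it matches g.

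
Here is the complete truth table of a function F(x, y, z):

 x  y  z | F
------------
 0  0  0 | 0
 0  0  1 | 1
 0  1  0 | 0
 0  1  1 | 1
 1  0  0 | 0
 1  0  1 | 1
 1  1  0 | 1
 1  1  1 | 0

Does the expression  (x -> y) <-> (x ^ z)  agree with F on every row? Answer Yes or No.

Yes

Test each input against both F and the formula:
  x=0, y=0, z=0: formula gives 0, F = 0 ✓
  x=0, y=0, z=1: formula gives 1, F = 1 ✓
  x=0, y=1, z=0: formula gives 0, F = 0 ✓
  x=0, y=1, z=1: formula gives 1, F = 1 ✓
  x=1, y=0, z=0: formula gives 0, F = 0 ✓
  …and likewise for the remaining 3 rows.
Every row agrees, so the formula is equivalent.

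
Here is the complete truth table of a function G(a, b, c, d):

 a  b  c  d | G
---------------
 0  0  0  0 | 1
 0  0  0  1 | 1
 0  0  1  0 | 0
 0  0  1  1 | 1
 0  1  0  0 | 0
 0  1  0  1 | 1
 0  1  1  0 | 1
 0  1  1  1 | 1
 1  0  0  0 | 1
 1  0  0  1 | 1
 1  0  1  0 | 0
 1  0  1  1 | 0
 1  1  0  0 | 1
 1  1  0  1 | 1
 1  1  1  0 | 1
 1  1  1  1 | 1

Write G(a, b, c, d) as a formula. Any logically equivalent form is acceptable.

G(a, b, c, d) = ¬((((((¬a ∧ ¬b) ∧ c) ∧ ¬d) ∨ (((¬a ∧ b) ∧ ¬c) ∧ ¬d)) ∨ (((a ∧ ¬b) ∧ c) ∧ ¬d)) ∨ (((a ∧ ¬b) ∧ c) ∧ d))

The 0-rows are (0,0,1,0), (0,1,0,0), (1,0,1,0), (1,0,1,1). Take each as a conjunction (¬a·¬b·c·¬d, ¬a·b·¬c·¬d, a·¬b·c·¬d, a·¬b·c·d), form their disjunction, and complement — that gives a formula that is 1 everywhere G is.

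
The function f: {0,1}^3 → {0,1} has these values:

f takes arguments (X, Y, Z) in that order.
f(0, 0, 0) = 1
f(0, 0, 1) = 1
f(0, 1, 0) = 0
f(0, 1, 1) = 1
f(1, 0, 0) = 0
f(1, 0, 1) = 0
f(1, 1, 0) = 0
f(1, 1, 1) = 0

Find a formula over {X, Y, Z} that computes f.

Collect the rows where f=1 — (0,0,0), (0,0,1), (0,1,1) — and write one minterm per row: ¬X·¬Y·¬Z, ¬X·¬Y·Z, ¬X·Y·Z. Their union (logical OR) reproduces the table exactly.

f(X, Y, Z) = (((¬X ∧ ¬Y) ∧ ¬Z) ∨ ((¬X ∧ ¬Y) ∧ Z)) ∨ ((¬X ∧ Y) ∧ Z)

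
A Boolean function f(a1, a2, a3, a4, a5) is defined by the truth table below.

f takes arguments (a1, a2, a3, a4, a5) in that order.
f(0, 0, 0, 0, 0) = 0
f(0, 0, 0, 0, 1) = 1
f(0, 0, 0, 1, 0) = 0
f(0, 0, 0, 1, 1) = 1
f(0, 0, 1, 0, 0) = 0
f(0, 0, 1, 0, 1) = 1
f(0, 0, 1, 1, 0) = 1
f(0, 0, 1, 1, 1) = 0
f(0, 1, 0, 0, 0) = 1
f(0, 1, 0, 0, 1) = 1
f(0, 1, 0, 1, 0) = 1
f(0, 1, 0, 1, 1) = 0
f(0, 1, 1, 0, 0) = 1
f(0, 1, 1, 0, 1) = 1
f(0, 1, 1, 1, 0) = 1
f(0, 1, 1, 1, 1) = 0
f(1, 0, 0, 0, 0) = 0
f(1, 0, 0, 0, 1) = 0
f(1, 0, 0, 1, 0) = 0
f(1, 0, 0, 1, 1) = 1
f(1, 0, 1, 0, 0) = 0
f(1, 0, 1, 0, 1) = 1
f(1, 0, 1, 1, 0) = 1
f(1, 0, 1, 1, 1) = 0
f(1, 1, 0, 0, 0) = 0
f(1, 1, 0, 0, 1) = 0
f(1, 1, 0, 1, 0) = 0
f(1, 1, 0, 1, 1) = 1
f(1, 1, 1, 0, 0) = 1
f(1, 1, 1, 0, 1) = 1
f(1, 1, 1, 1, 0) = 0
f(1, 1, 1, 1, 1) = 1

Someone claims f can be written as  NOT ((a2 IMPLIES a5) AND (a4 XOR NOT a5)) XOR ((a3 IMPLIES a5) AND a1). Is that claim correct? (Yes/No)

No

Check the formula against f row by row:
  a1=0, a2=0, a3=0, a4=0, a5=0: formula gives 0, f = 0 ✓
  a1=0, a2=0, a3=0, a4=0, a5=1: formula gives 1, f = 1 ✓
  a1=0, a2=0, a3=0, a4=1, a5=0: formula gives 1, but f = 0 ✗
Row (0,0,0,1,0) is a counterexample, so the formula is not equivalent to f.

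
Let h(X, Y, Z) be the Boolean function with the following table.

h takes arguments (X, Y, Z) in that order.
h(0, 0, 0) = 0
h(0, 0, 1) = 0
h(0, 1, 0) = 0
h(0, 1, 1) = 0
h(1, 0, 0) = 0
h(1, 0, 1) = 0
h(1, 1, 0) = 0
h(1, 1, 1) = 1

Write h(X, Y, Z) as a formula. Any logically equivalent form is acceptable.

The output is 1 only when every input is 1 — the AND of all inputs.

h(X, Y, Z) = (X AND Y) AND Z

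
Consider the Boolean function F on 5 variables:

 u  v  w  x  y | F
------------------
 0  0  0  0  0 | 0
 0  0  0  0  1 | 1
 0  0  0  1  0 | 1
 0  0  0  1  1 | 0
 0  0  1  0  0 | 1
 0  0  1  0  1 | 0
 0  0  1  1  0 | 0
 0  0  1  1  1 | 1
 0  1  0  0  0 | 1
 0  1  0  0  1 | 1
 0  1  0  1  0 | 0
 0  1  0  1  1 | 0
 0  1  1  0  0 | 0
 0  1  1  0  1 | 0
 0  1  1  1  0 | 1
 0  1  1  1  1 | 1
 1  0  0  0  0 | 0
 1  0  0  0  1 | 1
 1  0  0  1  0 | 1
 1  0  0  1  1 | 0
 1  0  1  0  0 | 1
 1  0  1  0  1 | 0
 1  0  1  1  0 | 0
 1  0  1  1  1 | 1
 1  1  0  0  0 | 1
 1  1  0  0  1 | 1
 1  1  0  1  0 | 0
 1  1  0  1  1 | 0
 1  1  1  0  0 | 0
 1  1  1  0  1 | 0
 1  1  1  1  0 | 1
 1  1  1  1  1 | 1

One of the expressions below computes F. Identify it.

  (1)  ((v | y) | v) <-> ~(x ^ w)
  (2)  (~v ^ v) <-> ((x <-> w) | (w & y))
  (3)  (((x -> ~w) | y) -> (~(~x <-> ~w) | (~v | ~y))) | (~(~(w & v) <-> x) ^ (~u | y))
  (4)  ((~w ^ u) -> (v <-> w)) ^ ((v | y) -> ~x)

(2): at (0,0,0,0,0) it gives 1, but F = 0 — eliminated.
(3): at (0,0,0,0,0) it gives 1, but F = 0 — eliminated.
(4): at (0,0,0,0,1) it gives 0, but F = 1 — eliminated.
Only (1) survives; checking it on all 32 rows confirms it matches F.

1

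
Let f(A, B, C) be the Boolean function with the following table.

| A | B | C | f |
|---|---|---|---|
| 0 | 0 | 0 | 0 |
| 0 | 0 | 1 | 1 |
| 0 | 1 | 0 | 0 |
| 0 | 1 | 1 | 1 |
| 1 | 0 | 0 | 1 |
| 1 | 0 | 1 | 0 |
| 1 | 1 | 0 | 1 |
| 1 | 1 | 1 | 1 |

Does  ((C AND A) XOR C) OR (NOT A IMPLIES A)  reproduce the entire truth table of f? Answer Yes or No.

Check the formula against f row by row:
  A=0, B=0, C=0: formula gives 0, f = 0 ✓
  A=0, B=0, C=1: formula gives 1, f = 1 ✓
  A=0, B=1, C=0: formula gives 0, f = 0 ✓
  A=0, B=1, C=1: formula gives 1, f = 1 ✓
  A=1, B=0, C=0: formula gives 1, f = 1 ✓
  A=1, B=0, C=1: formula gives 1, but f = 0 ✗
A single disagreement suffices: at (1,0,1) they differ, so the formula does not compute f.

No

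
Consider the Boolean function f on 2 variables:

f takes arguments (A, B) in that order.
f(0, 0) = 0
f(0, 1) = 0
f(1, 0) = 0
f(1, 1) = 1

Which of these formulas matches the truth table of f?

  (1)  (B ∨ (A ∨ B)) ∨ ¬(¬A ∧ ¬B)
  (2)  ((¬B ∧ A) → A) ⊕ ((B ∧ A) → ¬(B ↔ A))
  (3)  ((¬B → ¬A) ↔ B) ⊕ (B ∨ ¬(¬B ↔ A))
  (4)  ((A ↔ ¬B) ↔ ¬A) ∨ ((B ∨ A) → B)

2

(1) disagrees with f on (0,1) (formula → 1, table → 0); rule it out.
(3) disagrees with f on (0,0) (formula → 1, table → 0); rule it out.
(4) disagrees with f on (0,0) (formula → 1, table → 0); rule it out.
That leaves (2). Evaluating it on every row reproduces the table of f exactly.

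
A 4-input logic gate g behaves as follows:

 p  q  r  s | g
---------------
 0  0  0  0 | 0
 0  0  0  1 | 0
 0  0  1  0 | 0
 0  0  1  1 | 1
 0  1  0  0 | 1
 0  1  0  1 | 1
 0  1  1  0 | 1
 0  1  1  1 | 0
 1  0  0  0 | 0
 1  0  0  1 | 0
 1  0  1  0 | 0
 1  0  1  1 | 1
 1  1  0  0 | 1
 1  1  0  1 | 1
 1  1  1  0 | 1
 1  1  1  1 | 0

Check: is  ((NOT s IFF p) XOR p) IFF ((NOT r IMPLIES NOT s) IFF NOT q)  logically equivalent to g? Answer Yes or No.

Yes

Evaluate ((NOT s IFF p) XOR p) IFF ((NOT r IMPLIES NOT s) IFF NOT q) on each row and compare to g:
  p=0, q=0, r=0, s=0: formula gives 0, g = 0 ✓
  p=0, q=0, r=0, s=1: formula gives 0, g = 0 ✓
  p=0, q=0, r=1, s=0: formula gives 0, g = 0 ✓
  p=0, q=0, r=1, s=1: formula gives 1, g = 1 ✓
  … (the remaining 12 rows also agree.)
No disagreement on any input; they are logically equivalent.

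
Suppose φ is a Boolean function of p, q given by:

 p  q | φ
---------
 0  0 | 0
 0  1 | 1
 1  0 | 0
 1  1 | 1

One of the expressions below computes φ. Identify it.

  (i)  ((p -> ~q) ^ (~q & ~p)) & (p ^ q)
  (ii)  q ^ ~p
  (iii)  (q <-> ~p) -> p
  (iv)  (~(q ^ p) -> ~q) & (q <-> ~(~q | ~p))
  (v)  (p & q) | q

(i) disagrees with φ on (1,0) (formula → 1, table → 0); rule it out.
(ii) disagrees with φ on (0,0) (formula → 1, table → 0); rule it out.
(iii) disagrees with φ on (0,0) (formula → 1, table → 0); rule it out.
(iv) disagrees with φ on (0,0) (formula → 1, table → 0); rule it out.
That leaves (v). Evaluating it on every row reproduces the table of φ exactly.

v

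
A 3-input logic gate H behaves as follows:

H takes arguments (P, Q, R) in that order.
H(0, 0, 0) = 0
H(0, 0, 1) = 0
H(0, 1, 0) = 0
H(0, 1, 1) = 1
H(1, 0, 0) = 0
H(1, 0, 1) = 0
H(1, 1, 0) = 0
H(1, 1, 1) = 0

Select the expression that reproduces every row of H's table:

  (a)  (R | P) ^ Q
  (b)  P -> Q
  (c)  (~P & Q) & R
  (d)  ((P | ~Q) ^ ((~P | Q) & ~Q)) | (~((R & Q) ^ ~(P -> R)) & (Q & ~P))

(a) fails at (0,0,1): the formula yields 1, H is 0.
(b) fails at (0,0,0): the formula yields 1, H is 0.
(d) fails at (0,1,0): the formula yields 1, H is 0.
(c) is the remaining candidate, and it agrees with H on all 8 inputs.

c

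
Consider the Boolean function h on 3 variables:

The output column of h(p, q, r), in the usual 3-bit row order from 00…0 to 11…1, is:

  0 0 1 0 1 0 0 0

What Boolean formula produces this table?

h(p, q, r) = ((p' · q) · r') + ((p · q') · r')

Collect the rows where h=1 — (0,1,0), (1,0,0) — and write one minterm per row: ¬p·q·¬r, p·¬q·¬r. Their union (logical OR) reproduces the table exactly.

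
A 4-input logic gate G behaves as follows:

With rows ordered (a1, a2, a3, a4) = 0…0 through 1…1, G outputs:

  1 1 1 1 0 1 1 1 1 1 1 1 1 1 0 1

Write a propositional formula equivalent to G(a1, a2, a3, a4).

G(a1, a2, a3, a4) = ¬((((¬a1 ∧ a2) ∧ ¬a3) ∧ ¬a4) ∨ (((a1 ∧ a2) ∧ a3) ∧ ¬a4))

The 0-rows are (0,1,0,0), (1,1,1,0). Take each as a conjunction (¬a1·a2·¬a3·¬a4, a1·a2·a3·¬a4), form their disjunction, and complement — that gives a formula that is 1 everywhere G is.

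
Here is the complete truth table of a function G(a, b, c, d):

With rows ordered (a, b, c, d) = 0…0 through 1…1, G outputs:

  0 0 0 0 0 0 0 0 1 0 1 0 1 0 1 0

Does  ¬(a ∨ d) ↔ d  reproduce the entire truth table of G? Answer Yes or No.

Yes

Evaluate ¬(a ∨ d) ↔ d on each row and compare to G:
  a=0, b=0, c=0, d=0: formula gives 0, G = 0 ✓
  a=0, b=0, c=0, d=1: formula gives 0, G = 0 ✓
  a=0, b=0, c=1, d=0: formula gives 0, G = 0 ✓
  a=0, b=0, c=1, d=1: formula gives 0, G = 0 ✓
  …and likewise for the remaining 12 rows.
All 16 rows match — the expression computes G exactly.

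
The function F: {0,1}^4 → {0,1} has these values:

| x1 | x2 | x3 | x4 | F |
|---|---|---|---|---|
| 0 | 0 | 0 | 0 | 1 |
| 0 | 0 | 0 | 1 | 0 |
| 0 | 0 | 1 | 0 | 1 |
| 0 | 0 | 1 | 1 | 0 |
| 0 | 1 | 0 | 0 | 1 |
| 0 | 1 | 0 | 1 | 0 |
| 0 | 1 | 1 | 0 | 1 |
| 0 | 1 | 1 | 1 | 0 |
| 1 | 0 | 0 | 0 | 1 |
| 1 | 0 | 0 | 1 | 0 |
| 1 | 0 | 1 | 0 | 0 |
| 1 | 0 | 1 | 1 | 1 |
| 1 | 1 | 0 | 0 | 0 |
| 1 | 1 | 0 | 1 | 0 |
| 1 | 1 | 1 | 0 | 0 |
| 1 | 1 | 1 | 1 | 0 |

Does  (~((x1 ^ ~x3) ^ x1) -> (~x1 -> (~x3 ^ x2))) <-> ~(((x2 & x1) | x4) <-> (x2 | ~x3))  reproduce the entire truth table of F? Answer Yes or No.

Check the formula against F row by row:
  x1=0, x2=0, x3=0, x4=0: formula gives 1, F = 1 ✓
  x1=0, x2=0, x3=0, x4=1: formula gives 0, F = 0 ✓
  x1=0, x2=0, x3=1, x4=0: formula gives 1, F = 1 ✓
  x1=0, x2=0, x3=1, x4=1: formula gives 0, F = 0 ✓
  …and likewise for the remaining 12 rows.
Every row agrees, so the formula is equivalent.

Yes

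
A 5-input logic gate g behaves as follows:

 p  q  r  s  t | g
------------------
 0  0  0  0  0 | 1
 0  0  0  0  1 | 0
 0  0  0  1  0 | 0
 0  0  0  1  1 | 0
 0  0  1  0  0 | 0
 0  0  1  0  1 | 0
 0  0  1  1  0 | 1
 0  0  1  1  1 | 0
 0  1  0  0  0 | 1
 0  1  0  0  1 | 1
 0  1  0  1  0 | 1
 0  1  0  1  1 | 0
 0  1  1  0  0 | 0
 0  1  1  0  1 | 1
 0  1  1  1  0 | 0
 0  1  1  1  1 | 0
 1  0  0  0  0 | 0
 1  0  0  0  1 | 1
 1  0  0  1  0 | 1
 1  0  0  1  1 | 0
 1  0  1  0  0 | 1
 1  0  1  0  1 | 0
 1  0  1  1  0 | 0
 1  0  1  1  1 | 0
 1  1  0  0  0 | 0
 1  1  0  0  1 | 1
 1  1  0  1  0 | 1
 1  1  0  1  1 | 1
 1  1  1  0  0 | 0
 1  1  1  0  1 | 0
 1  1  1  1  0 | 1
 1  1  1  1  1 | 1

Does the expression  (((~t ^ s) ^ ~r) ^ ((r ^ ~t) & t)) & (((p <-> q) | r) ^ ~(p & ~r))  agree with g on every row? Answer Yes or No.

Check the formula against g row by row:
  p=0, q=0, r=0, s=0, t=0: formula gives 0, but g = 1 ✗
Row (0,0,0,0,0) is a counterexample, so the formula is not equivalent to g.

No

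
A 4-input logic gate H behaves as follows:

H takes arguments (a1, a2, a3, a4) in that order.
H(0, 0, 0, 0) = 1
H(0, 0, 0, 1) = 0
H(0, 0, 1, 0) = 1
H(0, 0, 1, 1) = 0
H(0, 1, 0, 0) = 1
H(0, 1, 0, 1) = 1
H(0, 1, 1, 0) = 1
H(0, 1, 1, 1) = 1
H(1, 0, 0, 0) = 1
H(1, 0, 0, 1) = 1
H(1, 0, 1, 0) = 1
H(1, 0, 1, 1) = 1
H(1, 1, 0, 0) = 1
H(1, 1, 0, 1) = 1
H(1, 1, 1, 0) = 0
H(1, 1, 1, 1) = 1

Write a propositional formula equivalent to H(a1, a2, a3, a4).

H(a1, a2, a3, a4) = (((((a1' · a2') · a3') · a4) + (((a1' · a2') · a3) · a4)) + (((a1 · a2) · a3) · a4'))'

The 0-rows are (0,0,0,1), (0,0,1,1), (1,1,1,0). Take each as a conjunction (¬a1·¬a2·¬a3·a4, ¬a1·¬a2·a3·a4, a1·a2·a3·¬a4), form their disjunction, and complement — that gives a formula that is 1 everywhere H is.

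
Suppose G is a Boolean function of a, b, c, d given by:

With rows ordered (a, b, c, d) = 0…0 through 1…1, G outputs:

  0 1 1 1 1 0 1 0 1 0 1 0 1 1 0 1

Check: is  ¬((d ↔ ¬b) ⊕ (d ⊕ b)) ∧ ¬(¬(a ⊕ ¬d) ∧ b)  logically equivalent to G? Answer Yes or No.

No

Check the formula against G row by row:
  a=0, b=0, c=0, d=0: formula gives 1, but G = 0 ✗
Row (0,0,0,0) is a counterexample, so the formula is not equivalent to G.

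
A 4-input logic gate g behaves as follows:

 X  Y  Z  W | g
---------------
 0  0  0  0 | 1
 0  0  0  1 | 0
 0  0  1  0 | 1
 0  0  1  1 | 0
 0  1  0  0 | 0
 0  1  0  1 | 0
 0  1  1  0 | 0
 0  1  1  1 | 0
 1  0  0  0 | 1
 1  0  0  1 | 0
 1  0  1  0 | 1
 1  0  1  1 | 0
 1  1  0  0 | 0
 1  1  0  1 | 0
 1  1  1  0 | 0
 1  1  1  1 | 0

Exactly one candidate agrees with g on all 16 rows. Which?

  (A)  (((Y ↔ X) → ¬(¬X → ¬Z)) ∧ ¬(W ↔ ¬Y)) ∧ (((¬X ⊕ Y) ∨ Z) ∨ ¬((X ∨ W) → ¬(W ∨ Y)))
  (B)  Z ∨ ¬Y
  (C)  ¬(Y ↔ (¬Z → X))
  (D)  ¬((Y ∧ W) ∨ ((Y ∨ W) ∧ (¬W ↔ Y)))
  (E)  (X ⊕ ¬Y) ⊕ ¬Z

D

(A) disagrees with g on (0,0,0,0) (formula → 0, table → 1); rule it out.
(B) disagrees with g on (0,0,0,1) (formula → 1, table → 0); rule it out.
(C) disagrees with g on (0,0,0,0) (formula → 0, table → 1); rule it out.
(E) disagrees with g on (0,0,0,0) (formula → 0, table → 1); rule it out.
That leaves (D). Evaluating it on every row reproduces the table of g exactly.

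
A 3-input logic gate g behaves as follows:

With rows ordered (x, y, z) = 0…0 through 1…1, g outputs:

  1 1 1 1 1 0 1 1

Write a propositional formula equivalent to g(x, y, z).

g is 0 on exactly one input, (1,0,1), whose minterm is x·¬y·z. So g is the negation of that single conjunction.

g(x, y, z) = ((x · y') · z)'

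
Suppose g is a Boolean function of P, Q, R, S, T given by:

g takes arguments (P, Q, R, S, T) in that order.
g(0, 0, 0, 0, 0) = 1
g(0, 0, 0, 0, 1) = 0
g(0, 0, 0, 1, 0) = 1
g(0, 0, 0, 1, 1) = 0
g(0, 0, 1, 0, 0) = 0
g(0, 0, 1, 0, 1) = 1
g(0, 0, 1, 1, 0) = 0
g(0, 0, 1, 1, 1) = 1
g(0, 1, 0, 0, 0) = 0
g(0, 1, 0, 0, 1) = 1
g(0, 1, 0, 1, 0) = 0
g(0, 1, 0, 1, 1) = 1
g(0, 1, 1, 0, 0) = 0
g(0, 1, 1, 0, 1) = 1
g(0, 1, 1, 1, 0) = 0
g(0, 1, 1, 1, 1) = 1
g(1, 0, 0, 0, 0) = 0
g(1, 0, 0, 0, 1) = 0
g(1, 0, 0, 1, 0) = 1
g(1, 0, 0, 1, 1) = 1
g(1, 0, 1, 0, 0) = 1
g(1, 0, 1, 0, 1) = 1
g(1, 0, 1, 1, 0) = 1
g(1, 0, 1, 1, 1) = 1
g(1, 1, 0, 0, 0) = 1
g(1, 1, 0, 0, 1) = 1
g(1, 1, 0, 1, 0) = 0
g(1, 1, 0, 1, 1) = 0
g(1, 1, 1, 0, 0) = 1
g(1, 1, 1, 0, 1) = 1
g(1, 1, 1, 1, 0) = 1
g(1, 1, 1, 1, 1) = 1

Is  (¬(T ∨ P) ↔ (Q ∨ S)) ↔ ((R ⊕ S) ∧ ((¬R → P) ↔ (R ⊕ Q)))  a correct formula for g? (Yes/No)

Test each input against both g and the formula:
  P=0, Q=0, R=0, S=0, T=0: formula gives 1, g = 1 ✓
  P=0, Q=0, R=0, S=0, T=1: formula gives 0, g = 0 ✓
  P=0, Q=0, R=0, S=1, T=0: formula gives 1, g = 1 ✓
  P=0, Q=0, R=0, S=1, T=1: formula gives 0, g = 0 ✓
  … (the remaining 28 rows also agree.)
All 32 rows match — the expression computes g exactly.

Yes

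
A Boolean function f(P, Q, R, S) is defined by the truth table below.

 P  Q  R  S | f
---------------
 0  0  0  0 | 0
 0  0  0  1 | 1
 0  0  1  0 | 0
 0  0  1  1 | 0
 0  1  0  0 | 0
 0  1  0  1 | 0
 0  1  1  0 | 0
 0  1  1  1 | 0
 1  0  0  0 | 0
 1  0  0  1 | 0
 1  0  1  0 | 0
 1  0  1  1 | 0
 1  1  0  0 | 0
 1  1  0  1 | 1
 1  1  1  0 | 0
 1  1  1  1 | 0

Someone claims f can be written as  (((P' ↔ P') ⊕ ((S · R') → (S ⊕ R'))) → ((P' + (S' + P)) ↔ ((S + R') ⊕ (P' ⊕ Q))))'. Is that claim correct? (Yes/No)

Yes

Test each input against both f and the formula:
  P=0, Q=0, R=0, S=0: formula gives 0, f = 0 ✓
  P=0, Q=0, R=0, S=1: formula gives 1, f = 1 ✓
  P=0, Q=0, R=1, S=0: formula gives 0, f = 0 ✓
  P=0, Q=0, R=1, S=1: formula gives 0, f = 0 ✓
  …and likewise for the remaining 12 rows.
All 16 rows match — the expression computes f exactly.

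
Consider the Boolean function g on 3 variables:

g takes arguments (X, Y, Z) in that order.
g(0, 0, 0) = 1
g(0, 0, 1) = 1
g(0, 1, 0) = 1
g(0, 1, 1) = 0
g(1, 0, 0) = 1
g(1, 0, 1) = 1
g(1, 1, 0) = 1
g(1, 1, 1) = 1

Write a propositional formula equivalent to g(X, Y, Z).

g is 0 on exactly one input, (0,1,1), whose minterm is ¬X·Y·Z. So g is the negation of that single conjunction.

g(X, Y, Z) = ~((~X & Y) & Z)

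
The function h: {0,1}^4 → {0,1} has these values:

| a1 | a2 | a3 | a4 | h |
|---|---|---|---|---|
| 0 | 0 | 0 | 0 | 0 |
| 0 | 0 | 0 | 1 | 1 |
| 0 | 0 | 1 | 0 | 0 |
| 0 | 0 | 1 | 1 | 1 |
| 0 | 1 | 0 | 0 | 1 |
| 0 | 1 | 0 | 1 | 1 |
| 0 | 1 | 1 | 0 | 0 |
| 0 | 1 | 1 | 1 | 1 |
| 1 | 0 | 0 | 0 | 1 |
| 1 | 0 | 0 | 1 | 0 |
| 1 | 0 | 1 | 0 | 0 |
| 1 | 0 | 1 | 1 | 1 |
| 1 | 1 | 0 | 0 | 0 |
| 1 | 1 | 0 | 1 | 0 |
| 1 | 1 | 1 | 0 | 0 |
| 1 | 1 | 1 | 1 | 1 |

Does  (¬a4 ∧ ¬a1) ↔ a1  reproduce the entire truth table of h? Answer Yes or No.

No

Test each input against both h and the formula:
  a1=0, a2=0, a3=0, a4=0: formula gives 0, h = 0 ✓
  a1=0, a2=0, a3=0, a4=1: formula gives 1, h = 1 ✓
  a1=0, a2=0, a3=1, a4=0: formula gives 0, h = 0 ✓
  a1=0, a2=0, a3=1, a4=1: formula gives 1, h = 1 ✓
  a1=0, a2=1, a3=0, a4=0: formula gives 0, but h = 1 ✗
Since they disagree at (0,1,0,0), the expression is not a correct formula for h.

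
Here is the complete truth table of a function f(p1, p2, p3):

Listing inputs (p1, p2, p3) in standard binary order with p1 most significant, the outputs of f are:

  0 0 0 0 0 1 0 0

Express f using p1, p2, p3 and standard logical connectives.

f is 1 on exactly one input, (1,0,1), whose minterm is p1·¬p2·p3. So f is just that conjunction.

f(p1, p2, p3) = (p1 · p2') · p3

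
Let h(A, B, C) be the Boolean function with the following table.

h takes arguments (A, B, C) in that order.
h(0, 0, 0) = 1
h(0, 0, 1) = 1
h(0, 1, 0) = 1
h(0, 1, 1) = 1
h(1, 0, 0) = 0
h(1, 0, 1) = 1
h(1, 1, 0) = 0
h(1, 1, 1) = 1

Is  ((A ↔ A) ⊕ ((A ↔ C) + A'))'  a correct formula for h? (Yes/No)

Test each input against both h and the formula:
  A=0, B=0, C=0: formula gives 1, h = 1 ✓
  A=0, B=0, C=1: formula gives 1, h = 1 ✓
  A=0, B=1, C=0: formula gives 1, h = 1 ✓
  A=0, B=1, C=1: formula gives 1, h = 1 ✓
  A=1, B=0, C=0: formula gives 0, h = 0 ✓
  … (the remaining 3 rows also agree.)
No disagreement on any input; they are logically equivalent.

Yes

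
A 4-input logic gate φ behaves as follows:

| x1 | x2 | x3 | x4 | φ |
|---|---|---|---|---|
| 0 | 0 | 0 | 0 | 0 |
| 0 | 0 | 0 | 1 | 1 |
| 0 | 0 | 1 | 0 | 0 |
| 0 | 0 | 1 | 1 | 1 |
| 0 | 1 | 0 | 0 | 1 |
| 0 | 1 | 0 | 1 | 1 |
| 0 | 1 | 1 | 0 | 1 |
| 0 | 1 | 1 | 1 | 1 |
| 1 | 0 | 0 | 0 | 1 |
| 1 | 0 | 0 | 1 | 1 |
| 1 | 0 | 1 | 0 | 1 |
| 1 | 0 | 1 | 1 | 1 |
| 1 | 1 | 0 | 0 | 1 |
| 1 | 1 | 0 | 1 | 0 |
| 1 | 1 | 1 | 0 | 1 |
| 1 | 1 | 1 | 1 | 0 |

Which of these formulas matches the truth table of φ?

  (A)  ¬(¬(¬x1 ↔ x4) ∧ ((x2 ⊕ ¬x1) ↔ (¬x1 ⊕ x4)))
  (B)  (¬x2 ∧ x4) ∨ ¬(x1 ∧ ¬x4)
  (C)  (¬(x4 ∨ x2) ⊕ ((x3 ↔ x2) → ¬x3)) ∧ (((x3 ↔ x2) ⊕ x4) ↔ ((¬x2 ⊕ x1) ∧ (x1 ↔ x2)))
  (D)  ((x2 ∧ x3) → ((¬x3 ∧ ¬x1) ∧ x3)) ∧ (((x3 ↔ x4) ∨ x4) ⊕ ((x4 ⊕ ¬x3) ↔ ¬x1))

A

(B) disagrees with φ on (0,0,0,0) (formula → 1, table → 0); rule it out.
(C) disagrees with φ on (0,0,0,1) (formula → 0, table → 1); rule it out.
(D) disagrees with φ on (0,0,1,1) (formula → 0, table → 1); rule it out.
Only (A) survives; checking it on all 16 rows confirms it matches φ.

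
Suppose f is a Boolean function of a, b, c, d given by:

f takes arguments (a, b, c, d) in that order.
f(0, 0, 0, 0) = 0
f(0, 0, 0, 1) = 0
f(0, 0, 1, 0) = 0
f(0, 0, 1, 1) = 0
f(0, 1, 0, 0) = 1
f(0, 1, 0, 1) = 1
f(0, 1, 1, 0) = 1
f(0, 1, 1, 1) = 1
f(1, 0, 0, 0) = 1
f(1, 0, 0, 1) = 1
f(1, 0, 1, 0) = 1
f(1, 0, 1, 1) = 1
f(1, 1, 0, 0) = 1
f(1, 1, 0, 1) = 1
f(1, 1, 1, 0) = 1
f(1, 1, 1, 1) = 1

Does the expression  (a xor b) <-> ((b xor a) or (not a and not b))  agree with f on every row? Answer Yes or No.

Check the formula against f row by row:
  a=0, b=0, c=0, d=0: formula gives 0, f = 0 ✓
  a=0, b=0, c=0, d=1: formula gives 0, f = 0 ✓
  a=0, b=0, c=1, d=0: formula gives 0, f = 0 ✓
  a=0, b=0, c=1, d=1: formula gives 0, f = 0 ✓
  …and likewise for the remaining 12 rows.
No disagreement on any input; they are logically equivalent.

Yes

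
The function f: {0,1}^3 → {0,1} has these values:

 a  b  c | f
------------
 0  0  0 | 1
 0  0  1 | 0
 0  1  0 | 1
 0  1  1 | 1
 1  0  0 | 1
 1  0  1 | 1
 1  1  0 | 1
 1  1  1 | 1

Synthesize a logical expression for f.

Only row (0,0,1) gives 0. So f is 1 everywhere except there — the complement of the minterm ¬a·¬b·c.

f(a, b, c) = ¬((¬a ∧ ¬b) ∧ c)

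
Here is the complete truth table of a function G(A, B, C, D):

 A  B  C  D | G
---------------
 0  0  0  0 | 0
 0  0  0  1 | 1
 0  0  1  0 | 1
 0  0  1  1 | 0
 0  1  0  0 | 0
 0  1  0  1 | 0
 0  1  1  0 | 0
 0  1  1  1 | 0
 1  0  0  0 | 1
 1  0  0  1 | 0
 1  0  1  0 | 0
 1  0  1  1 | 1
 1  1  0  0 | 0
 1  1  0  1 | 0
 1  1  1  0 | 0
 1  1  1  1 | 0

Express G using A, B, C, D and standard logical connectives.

The 1-rows are (0,0,0,1), (0,0,1,0), (1,0,0,0), (1,0,1,1). Each contributes one minterm — ¬A·¬B·¬C·D; ¬A·¬B·C·¬D; A·¬B·¬C·¬D; A·¬B·C·D — and their disjunction is a sum-of-products form of G.

G(A, B, C, D) = (((((A' · B') · C') · D) + (((A' · B') · C) · D')) + (((A · B') · C') · D')) + (((A · B') · C) · D)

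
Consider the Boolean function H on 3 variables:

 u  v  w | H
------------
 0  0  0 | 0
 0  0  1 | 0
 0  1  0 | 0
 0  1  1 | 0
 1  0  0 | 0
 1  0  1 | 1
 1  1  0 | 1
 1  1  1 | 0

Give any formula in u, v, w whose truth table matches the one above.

H(u, v, w) = ((u · v') · w) + ((u · v) · w')

Collect the rows where H=1 — (1,0,1), (1,1,0) — and write one minterm per row: u·¬v·w, u·v·¬w. Their union (logical OR) reproduces the table exactly.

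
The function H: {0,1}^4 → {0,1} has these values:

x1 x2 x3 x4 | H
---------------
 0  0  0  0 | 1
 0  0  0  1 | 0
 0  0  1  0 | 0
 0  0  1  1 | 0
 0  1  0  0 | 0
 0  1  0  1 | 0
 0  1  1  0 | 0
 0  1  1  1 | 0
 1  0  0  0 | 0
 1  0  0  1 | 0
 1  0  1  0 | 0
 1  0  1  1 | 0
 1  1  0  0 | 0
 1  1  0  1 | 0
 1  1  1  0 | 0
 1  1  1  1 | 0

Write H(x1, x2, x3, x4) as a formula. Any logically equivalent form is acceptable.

H(x1, x2, x3, x4) = ¬(((x1 ∨ x2) ∨ x3) ∨ x4)

The output is 1 only when every input is 0 — NOR of all inputs.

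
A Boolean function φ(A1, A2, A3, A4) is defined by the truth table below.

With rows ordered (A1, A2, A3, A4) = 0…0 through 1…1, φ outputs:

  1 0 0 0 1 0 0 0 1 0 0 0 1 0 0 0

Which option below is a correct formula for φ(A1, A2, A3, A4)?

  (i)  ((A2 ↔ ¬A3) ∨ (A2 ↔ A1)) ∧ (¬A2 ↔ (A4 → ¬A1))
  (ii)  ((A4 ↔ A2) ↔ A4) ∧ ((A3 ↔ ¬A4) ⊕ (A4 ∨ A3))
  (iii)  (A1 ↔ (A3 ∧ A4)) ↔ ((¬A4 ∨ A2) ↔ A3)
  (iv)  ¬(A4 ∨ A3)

(i): at (0,0,0,1) it gives 1, but φ = 0 — eliminated.
(ii): at (0,0,0,0) it gives 0, but φ = 1 — eliminated.
(iii): at (0,0,0,0) it gives 0, but φ = 1 — eliminated.
That leaves (iv). Evaluating it on every row reproduces the table of φ exactly.

iv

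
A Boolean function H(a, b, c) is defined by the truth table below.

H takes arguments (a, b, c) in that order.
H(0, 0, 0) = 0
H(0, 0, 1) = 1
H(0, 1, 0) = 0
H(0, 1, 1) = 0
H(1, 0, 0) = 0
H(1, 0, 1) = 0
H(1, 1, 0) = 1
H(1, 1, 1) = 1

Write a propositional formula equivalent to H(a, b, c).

H=1 on 3 inputs: (0,0,1), (1,1,0), (1,1,1). Reading each as a conjunction of literals (¬a·¬b·c, a·b·¬c, a·b·c) and taking the OR gives the canonical DNF.

H(a, b, c) = (((NOT a AND NOT b) AND c) OR ((a AND b) AND NOT c)) OR ((a AND b) AND c)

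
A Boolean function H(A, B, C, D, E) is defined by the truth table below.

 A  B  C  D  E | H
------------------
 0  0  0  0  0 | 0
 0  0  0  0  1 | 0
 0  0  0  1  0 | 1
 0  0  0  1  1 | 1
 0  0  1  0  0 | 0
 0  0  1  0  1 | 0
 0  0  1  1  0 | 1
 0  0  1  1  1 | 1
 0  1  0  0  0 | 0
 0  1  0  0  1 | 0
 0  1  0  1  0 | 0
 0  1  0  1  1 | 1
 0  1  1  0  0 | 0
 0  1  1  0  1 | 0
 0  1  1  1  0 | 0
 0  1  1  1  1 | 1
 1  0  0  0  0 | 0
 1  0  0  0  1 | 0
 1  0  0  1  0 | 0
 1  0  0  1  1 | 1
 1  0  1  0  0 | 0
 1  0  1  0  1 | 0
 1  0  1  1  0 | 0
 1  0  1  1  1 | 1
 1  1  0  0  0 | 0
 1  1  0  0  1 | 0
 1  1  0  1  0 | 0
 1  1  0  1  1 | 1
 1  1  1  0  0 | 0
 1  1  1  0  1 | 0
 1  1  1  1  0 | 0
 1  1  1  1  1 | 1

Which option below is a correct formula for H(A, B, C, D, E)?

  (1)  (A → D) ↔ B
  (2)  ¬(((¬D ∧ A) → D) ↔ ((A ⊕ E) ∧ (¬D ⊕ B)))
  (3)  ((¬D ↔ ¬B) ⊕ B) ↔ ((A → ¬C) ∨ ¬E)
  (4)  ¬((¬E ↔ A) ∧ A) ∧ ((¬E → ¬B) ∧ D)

(1) disagrees with H on (0,0,0,1,0) (formula → 0, table → 1); rule it out.
(2) disagrees with H on (0,0,0,0,0) (formula → 1, table → 0); rule it out.
(3) disagrees with H on (0,0,0,0,0) (formula → 1, table → 0); rule it out.
That leaves (4). Evaluating it on every row reproduces the table of H exactly.

4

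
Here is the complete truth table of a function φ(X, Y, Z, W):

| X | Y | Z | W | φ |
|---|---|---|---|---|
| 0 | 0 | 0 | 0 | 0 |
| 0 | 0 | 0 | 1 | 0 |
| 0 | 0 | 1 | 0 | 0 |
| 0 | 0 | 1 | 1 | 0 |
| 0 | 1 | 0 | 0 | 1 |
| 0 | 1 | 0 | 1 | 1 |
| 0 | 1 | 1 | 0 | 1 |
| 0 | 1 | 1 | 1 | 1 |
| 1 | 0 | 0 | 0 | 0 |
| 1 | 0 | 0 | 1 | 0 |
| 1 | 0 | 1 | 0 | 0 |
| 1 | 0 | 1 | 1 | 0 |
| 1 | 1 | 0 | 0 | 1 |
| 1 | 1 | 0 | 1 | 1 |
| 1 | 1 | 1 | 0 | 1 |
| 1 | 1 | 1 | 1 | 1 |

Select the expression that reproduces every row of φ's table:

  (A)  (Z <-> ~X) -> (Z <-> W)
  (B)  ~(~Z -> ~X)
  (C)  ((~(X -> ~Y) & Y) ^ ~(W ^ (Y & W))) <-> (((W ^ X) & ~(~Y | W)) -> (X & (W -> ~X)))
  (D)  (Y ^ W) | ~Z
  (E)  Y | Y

E

(A): at (0,0,0,0) it gives 1, but φ = 0 — eliminated.
(B): at (0,1,0,0) it gives 0, but φ = 1 — eliminated.
(C): at (0,0,0,0) it gives 1, but φ = 0 — eliminated.
(D): at (0,0,0,0) it gives 1, but φ = 0 — eliminated.
That leaves (E). Evaluating it on every row reproduces the table of φ exactly.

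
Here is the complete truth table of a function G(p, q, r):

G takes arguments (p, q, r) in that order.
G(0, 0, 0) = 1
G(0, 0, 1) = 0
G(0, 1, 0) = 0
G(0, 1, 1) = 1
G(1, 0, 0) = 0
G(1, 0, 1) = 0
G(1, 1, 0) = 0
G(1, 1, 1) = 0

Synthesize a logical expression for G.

G=1 on 2 inputs: (0,0,0), (0,1,1). Reading each as a conjunction of literals (¬p·¬q·¬r, ¬p·q·r) and taking the OR gives the canonical DNF.

G(p, q, r) = ((p' · q') · r') + ((p' · q) · r)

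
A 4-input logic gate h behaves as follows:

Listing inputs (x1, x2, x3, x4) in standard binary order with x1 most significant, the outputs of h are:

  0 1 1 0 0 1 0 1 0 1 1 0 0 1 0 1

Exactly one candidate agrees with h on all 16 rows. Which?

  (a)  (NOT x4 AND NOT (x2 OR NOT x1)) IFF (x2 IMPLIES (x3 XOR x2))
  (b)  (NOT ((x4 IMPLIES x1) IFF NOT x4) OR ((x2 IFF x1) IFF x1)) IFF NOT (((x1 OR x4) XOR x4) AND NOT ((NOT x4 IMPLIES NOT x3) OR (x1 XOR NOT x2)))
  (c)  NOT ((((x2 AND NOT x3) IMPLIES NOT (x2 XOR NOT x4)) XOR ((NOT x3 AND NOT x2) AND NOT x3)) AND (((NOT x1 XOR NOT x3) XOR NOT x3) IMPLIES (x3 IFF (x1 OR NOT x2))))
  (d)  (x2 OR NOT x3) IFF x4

d

(a) disagrees with h on (0,0,0,1) (formula → 0, table → 1); rule it out.
(b) disagrees with h on (0,0,0,1) (formula → 0, table → 1); rule it out.
(c) disagrees with h on (0,0,0,0) (formula → 1, table → 0); rule it out.
(d) is the remaining candidate, and it agrees with h on all 16 inputs.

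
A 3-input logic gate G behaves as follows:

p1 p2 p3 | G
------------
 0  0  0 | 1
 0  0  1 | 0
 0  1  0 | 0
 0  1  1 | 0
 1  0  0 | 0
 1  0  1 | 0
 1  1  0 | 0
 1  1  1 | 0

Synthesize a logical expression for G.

G is 1 on exactly one input, (0,0,0), whose minterm is ¬p1·¬p2·¬p3. So G is just that conjunction.

G(p1, p2, p3) = (NOT p1 AND NOT p2) AND NOT p3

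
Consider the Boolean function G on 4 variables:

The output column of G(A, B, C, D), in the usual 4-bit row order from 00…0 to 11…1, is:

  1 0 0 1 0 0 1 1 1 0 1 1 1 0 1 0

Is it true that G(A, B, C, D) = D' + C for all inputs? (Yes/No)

Test each input against both G and the formula:
  A=0, B=0, C=0, D=0: formula gives 1, G = 1 ✓
  A=0, B=0, C=0, D=1: formula gives 0, G = 0 ✓
  A=0, B=0, C=1, D=0: formula gives 1, but G = 0 ✗
Since they disagree at (0,0,1,0), the expression is not a correct formula for G.

No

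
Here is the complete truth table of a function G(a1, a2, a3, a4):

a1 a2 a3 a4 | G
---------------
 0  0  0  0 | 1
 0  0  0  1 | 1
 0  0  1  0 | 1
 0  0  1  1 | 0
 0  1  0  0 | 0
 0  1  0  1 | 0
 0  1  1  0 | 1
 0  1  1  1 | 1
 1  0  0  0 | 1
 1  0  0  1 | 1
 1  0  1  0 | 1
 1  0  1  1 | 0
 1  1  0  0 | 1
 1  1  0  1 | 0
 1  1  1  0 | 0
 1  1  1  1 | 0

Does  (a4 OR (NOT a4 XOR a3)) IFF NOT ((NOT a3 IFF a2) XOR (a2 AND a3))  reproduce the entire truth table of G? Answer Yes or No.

No

Test each input against both G and the formula:
  a1=0, a2=0, a3=0, a4=0: formula gives 1, G = 1 ✓
  a1=0, a2=0, a3=0, a4=1: formula gives 1, G = 1 ✓
  a1=0, a2=0, a3=1, a4=0: formula gives 1, G = 1 ✓
  a1=0, a2=0, a3=1, a4=1: formula gives 0, G = 0 ✓
  …
  a1=0, a2=1, a3=1, a4=1: formula gives 0, but G = 1 ✗
A single disagreement suffices: at (0,1,1,1) they differ, so the formula does not compute G.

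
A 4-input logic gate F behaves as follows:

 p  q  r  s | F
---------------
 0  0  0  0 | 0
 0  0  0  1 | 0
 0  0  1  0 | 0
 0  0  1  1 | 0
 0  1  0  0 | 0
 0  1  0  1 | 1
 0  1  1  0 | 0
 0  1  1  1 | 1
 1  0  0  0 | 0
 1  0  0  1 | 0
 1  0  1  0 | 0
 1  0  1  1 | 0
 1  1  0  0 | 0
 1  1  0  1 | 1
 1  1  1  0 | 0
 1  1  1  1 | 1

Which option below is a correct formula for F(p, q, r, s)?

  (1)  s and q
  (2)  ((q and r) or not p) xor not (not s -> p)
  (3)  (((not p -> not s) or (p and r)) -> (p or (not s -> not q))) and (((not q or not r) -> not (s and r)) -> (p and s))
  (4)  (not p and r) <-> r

1

(2): at (0,0,0,1) it gives 1, but F = 0 — eliminated.
(3): at (0,0,1,1) it gives 1, but F = 0 — eliminated.
(4): at (0,0,0,0) it gives 1, but F = 0 — eliminated.
(1) is the remaining candidate, and it agrees with F on all 16 inputs.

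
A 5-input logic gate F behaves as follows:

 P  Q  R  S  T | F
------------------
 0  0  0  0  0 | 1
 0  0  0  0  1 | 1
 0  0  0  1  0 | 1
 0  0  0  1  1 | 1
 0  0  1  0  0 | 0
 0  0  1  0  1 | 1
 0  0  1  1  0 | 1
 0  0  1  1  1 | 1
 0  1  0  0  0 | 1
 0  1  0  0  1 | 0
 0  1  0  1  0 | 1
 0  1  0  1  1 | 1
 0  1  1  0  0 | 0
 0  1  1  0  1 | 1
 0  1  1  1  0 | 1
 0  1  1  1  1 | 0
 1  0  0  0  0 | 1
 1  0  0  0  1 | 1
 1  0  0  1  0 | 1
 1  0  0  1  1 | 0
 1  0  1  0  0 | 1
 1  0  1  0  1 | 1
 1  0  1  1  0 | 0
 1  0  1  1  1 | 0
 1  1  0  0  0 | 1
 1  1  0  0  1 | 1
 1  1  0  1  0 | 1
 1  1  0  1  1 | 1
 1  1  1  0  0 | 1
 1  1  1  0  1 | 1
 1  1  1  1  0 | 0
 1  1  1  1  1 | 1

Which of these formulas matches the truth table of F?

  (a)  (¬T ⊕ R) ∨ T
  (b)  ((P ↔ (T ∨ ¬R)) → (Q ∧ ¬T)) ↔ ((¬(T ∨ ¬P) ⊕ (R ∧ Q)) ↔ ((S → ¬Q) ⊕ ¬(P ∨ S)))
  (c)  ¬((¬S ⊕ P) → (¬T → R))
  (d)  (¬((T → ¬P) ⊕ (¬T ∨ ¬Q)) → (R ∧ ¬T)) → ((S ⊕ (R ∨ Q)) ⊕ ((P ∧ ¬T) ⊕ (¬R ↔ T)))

(a) disagrees with F on (0,0,1,1,0) (formula → 0, table → 1); rule it out.
(b) disagrees with F on (0,0,0,1,0) (formula → 0, table → 1); rule it out.
(c) disagrees with F on (0,0,0,0,1) (formula → 0, table → 1); rule it out.
Only (d) survives; checking it on all 32 rows confirms it matches F.

d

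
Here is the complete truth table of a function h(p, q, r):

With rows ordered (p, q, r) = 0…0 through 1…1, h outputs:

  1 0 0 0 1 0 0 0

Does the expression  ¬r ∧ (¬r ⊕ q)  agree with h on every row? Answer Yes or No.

Yes

Evaluate ¬r ∧ (¬r ⊕ q) on each row and compare to h:
  p=0, q=0, r=0: formula gives 1, h = 1 ✓
  p=0, q=0, r=1: formula gives 0, h = 0 ✓
  p=0, q=1, r=0: formula gives 0, h = 0 ✓
  p=0, q=1, r=1: formula gives 0, h = 0 ✓
  p=1, q=0, r=0: formula gives 1, h = 1 ✓
  … (the remaining 3 rows also agree.)
Every row agrees, so the formula is equivalent.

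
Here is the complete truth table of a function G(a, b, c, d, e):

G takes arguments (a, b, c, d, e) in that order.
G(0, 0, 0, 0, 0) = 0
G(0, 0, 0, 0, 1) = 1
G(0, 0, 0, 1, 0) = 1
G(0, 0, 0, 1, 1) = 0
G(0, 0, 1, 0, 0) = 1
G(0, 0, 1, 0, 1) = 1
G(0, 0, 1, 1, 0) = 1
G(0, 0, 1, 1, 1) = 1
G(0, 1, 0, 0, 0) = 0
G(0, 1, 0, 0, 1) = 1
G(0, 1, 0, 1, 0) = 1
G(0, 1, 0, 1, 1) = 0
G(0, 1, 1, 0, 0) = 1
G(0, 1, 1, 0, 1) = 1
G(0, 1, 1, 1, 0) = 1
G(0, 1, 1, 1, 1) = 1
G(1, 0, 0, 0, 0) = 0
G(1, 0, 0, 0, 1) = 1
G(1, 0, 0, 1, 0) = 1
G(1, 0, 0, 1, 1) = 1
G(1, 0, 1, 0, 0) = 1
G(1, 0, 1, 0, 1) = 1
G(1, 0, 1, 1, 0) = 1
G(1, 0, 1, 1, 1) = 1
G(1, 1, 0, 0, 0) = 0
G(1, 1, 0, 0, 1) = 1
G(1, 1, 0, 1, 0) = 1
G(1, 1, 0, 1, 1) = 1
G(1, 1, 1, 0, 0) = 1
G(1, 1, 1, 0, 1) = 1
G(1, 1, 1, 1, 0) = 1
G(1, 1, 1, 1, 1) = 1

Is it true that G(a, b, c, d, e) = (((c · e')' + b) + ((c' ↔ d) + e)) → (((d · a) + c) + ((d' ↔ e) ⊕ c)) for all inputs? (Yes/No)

Yes

Test each input against both G and the formula:
  a=0, b=0, c=0, d=0, e=0: formula gives 0, G = 0 ✓
  a=0, b=0, c=0, d=0, e=1: formula gives 1, G = 1 ✓
  a=0, b=0, c=0, d=1, e=0: formula gives 1, G = 1 ✓
  a=0, b=0, c=0, d=1, e=1: formula gives 0, G = 0 ✓
  … (the remaining 28 rows also agree.)
Every row agrees, so the formula is equivalent.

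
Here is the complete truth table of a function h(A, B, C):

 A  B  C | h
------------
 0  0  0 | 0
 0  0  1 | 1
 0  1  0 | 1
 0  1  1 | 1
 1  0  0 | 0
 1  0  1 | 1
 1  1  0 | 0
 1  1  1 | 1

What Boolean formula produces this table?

h(A, B, C) = ~((((~A & ~B) & ~C) | ((A & ~B) & ~C)) | ((A & B) & ~C))

There are just 3 zero rows: (0,0,0), (1,0,0), (1,1,0). Their minterms are ¬A·¬B·¬C, A·¬B·¬C, A·B·¬C; the OR of those covers precisely the 0-outputs, and negating it yields h.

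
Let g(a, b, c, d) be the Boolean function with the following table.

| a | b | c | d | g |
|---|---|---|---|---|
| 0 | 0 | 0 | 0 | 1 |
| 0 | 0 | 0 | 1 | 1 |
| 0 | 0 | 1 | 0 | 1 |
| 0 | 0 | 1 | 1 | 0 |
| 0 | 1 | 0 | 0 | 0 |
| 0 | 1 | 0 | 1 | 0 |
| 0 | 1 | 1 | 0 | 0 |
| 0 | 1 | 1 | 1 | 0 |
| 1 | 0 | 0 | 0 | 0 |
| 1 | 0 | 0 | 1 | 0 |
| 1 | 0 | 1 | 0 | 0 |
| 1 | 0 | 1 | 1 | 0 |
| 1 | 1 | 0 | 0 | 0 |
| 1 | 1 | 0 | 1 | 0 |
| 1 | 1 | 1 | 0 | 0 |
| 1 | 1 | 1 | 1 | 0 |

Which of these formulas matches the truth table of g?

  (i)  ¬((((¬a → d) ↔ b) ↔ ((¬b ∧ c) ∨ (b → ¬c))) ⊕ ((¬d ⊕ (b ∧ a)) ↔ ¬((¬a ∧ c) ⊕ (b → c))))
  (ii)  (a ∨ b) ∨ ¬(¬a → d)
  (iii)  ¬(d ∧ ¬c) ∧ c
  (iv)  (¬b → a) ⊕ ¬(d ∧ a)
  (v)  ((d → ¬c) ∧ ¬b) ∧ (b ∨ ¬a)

v

(i) disagrees with g on (0,0,0,0) (formula → 0, table → 1); rule it out.
(ii) disagrees with g on (0,0,0,1) (formula → 0, table → 1); rule it out.
(iii) disagrees with g on (0,0,0,0) (formula → 0, table → 1); rule it out.
(iv) disagrees with g on (0,0,1,1) (formula → 1, table → 0); rule it out.
(v) is the remaining candidate, and it agrees with g on all 16 inputs.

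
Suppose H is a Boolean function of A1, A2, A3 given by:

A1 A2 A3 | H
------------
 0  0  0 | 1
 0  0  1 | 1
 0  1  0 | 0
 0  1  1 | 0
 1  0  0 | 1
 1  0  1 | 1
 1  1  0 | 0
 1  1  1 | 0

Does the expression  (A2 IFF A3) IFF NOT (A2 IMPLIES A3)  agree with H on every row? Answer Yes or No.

No

Evaluate (A2 IFF A3) IFF NOT (A2 IMPLIES A3) on each row and compare to H:
  A1=0, A2=0, A3=0: formula gives 0, but H = 1 ✗
Row (0,0,0) is a counterexample, so the formula is not equivalent to H.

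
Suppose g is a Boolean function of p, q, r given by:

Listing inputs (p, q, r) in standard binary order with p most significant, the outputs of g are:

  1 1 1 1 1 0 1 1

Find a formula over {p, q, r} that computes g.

g(p, q, r) = ~((p & ~q) & r)

g is 0 on exactly one input, (1,0,1), whose minterm is p·¬q·r. So g is the negation of that single conjunction.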